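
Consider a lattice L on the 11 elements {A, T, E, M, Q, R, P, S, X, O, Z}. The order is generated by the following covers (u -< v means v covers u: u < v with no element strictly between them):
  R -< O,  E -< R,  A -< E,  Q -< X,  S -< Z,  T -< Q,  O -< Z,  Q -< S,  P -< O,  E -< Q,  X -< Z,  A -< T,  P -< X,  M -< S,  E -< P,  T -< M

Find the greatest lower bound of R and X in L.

E

Common lower bounds of {R, X}: A, E.
The greatest among these is E.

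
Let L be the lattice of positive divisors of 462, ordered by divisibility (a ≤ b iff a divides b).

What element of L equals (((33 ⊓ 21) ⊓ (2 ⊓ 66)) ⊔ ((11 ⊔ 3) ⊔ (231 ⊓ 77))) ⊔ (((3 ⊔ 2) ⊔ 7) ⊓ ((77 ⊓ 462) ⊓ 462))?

231

33 ∧ 21 = 3
2 ∧ 66 = 2
3 ∧ 2 = 1
11 ∨ 3 = 33
231 ∧ 77 = 77
33 ∨ 77 = 231
1 ∨ 231 = 231
3 ∨ 2 = 6
6 ∨ 7 = 42
77 ∧ 462 = 77
77 ∧ 462 = 77
42 ∧ 77 = 7
231 ∨ 7 = 231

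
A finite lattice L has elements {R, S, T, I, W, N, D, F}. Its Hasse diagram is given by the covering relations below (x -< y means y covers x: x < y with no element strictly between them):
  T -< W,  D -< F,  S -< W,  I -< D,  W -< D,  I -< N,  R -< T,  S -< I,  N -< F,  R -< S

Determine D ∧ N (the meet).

I

Common lower bounds of {D, N}: I, R, S.
The greatest among these is I.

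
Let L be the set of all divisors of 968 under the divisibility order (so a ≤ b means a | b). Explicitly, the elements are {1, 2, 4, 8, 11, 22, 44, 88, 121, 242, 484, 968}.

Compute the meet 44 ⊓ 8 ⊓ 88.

Common lower bounds of {44, 8, 88}: 1, 2, 4.
The greatest among these is 4.

4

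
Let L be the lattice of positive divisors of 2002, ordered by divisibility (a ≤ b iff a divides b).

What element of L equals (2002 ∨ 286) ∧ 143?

143

2002 ∨ 286 = 2002
2002 ∧ 143 = 143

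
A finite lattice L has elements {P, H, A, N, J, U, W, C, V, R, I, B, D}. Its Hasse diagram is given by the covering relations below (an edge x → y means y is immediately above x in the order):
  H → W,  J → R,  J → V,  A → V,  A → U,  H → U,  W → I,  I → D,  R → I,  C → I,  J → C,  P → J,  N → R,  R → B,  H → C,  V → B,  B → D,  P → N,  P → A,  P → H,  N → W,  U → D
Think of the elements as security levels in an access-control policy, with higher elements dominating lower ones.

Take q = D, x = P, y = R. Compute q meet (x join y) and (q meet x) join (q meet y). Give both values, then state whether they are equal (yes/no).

R; R; yes

x join y = R, so q meet (x join y) = D meet R = R.
q meet x = P and q meet y = R, so (q meet x) join (q meet y) = P join R = R.
Equal: yes.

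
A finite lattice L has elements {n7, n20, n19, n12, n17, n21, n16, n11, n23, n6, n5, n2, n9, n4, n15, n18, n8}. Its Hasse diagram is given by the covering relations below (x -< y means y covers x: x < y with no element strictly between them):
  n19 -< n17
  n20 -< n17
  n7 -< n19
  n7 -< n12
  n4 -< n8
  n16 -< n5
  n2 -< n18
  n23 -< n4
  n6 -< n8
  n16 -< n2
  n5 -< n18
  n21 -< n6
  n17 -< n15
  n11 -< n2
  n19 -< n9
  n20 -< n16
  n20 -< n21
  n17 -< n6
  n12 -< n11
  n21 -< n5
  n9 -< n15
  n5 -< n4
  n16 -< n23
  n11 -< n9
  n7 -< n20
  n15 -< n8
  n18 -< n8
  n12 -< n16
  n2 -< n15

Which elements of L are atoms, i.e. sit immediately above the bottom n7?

The atoms are exactly the elements that cover n7: n12, n19, n20.

n12, n19, n20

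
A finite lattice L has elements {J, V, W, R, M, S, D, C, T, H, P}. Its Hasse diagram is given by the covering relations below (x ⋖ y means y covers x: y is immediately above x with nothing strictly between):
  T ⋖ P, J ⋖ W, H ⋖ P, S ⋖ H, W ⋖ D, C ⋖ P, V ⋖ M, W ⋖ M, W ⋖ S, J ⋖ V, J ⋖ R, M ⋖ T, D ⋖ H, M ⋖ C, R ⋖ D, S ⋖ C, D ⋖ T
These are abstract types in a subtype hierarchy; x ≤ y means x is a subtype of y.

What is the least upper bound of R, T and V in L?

T

Common upper bounds of {R, T, V}: P, T.
The least among these is T.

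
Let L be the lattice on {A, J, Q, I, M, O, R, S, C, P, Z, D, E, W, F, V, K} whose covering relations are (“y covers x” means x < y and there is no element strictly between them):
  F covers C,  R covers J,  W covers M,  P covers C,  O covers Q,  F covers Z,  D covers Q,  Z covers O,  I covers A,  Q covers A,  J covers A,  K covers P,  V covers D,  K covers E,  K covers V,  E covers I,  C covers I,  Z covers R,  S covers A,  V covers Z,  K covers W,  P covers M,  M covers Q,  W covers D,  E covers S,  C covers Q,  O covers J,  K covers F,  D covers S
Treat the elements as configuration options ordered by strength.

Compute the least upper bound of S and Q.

D

Common upper bounds of {S, Q}: D, K, V, W.
The least among these is D.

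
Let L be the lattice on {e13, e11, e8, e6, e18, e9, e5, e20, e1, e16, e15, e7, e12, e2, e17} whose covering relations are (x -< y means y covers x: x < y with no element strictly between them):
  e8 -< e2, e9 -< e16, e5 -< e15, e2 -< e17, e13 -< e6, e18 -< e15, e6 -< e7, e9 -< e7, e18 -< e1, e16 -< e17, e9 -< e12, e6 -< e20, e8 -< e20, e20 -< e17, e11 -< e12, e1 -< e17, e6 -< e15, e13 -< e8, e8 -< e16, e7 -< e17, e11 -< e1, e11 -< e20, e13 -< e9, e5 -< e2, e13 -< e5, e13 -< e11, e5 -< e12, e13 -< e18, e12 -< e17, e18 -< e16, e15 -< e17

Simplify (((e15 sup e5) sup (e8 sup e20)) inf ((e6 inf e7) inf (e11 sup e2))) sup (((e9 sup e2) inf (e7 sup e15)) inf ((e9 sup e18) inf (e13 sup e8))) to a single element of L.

e15 ∨ e5 = e15
e8 ∨ e20 = e20
e15 ∨ e20 = e17
e6 ∧ e7 = e6
e11 ∨ e2 = e17
e6 ∧ e17 = e6
e17 ∧ e6 = e6
e9 ∨ e2 = e17
e7 ∨ e15 = e17
e17 ∧ e17 = e17
e9 ∨ e18 = e16
e13 ∨ e8 = e8
e16 ∧ e8 = e8
e17 ∧ e8 = e8
e6 ∨ e8 = e20

e20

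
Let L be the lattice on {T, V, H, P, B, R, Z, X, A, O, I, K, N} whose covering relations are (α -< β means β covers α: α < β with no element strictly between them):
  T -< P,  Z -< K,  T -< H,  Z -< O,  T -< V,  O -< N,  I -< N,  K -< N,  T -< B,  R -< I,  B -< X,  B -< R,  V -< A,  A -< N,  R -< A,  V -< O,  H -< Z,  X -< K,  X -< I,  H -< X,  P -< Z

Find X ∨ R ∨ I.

Common upper bounds of {X, R, I}: I, N.
The least among these is I.

I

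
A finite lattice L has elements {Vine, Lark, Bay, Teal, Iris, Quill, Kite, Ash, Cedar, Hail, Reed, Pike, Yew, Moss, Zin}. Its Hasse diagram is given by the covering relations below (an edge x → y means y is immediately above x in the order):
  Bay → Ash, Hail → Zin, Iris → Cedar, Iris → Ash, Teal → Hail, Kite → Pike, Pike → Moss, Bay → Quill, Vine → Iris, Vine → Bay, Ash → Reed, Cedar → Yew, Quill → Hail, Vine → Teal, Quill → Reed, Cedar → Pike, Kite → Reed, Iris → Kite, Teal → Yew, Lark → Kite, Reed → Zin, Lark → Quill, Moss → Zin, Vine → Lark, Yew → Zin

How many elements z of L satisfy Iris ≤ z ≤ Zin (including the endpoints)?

The interval [Iris, Zin] = {Ash, Cedar, Iris, Kite, Moss, Pike, Reed, Yew, Zin}, which has 9 elements.

9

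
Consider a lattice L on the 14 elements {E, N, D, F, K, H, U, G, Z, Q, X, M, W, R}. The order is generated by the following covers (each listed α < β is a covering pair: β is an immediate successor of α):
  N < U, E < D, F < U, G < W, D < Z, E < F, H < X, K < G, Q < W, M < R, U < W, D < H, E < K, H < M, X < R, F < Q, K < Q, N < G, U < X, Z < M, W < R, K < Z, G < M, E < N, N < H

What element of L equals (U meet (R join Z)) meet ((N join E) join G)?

N

R ∨ Z = R
U ∧ R = U
N ∨ E = N
N ∨ G = G
U ∧ G = N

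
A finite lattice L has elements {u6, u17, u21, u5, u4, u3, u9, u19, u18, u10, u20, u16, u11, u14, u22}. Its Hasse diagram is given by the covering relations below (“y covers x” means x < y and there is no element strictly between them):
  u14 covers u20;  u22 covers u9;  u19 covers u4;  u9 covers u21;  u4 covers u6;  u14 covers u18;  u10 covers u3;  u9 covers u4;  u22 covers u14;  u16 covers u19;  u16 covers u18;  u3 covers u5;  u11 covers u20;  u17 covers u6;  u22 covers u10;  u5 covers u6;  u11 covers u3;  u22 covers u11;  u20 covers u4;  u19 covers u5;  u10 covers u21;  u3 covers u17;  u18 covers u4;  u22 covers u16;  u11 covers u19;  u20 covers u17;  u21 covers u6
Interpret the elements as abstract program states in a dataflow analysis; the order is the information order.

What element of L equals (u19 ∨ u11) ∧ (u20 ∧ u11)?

u19 ∨ u11 = u11
u20 ∧ u11 = u20
u11 ∧ u20 = u20

u20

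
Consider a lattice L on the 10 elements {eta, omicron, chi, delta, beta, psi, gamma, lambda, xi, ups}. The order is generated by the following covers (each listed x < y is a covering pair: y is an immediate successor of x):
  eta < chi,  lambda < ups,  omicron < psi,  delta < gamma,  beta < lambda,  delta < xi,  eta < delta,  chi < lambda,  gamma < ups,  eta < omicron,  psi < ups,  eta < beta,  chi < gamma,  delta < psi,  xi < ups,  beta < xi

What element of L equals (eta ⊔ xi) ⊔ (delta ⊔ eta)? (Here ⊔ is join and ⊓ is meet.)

eta ∨ xi = xi
delta ∨ eta = delta
xi ∨ delta = xi

xi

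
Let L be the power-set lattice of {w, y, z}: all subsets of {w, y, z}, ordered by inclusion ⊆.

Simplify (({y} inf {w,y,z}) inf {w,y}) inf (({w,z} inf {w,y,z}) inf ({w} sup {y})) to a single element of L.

{y} ∧ {w,y,z} = {y}
{y} ∧ {w,y} = {y}
{w,z} ∧ {w,y,z} = {w,z}
{w} ∨ {y} = {w,y}
{w,z} ∧ {w,y} = {w}
{y} ∧ {w} = {}

{}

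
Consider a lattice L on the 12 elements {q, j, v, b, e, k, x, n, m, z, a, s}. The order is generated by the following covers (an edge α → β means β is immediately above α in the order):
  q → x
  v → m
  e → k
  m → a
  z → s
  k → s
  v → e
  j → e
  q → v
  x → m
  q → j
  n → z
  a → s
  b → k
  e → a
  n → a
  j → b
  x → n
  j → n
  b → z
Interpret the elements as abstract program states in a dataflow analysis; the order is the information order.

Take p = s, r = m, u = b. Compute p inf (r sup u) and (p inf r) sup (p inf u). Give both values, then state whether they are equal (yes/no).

r sup u = s, so p inf (r sup u) = s inf s = s.
p inf r = m and p inf u = b, so (p inf r) sup (p inf u) = m sup b = s.
Equal: yes.

s; s; yes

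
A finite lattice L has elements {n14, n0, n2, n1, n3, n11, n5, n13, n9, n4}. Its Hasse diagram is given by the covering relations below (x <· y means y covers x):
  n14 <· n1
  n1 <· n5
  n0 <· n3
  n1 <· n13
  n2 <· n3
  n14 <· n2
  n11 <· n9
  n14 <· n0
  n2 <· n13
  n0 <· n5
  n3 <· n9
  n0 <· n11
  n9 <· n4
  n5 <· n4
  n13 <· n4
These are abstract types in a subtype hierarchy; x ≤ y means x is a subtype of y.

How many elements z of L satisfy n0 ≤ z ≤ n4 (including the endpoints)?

The interval [n0, n4] = {n0, n11, n3, n4, n5, n9}, which has 6 elements.

6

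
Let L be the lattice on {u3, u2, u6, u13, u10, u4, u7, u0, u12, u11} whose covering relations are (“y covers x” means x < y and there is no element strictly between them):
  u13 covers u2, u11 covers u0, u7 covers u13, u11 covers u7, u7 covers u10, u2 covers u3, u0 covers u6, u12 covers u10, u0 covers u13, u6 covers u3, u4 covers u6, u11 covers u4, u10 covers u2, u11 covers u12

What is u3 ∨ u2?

u2

Common upper bounds of {u3, u2}: u0, u10, u11, u12, u13, u2, u7.
The least among these is u2.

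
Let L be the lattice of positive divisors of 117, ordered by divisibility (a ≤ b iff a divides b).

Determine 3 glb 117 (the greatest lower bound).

3

In the divisibility order, the meet is the greatest common divisor: gcd(3, 117) = 3.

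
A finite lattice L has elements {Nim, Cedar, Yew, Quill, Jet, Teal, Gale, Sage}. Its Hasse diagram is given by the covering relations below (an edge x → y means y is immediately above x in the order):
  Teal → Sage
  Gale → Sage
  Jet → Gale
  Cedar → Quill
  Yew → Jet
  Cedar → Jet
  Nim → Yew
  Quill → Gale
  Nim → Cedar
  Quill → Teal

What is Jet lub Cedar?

Jet

Common upper bounds of {Jet, Cedar}: Gale, Jet, Sage.
The least among these is Jet.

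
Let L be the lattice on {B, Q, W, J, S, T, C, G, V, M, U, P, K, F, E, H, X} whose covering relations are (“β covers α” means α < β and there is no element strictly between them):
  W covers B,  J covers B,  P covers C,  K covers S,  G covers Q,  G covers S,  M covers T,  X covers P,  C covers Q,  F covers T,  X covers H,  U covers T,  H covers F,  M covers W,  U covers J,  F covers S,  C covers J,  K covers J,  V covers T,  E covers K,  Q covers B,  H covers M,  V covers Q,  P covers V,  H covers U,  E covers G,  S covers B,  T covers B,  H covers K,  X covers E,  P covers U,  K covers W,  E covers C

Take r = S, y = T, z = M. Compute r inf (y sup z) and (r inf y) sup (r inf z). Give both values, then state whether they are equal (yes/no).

B; B; yes

y sup z = M, so r inf (y sup z) = S inf M = B.
r inf y = B and r inf z = B, so (r inf y) sup (r inf z) = B sup B = B.
Equal: yes.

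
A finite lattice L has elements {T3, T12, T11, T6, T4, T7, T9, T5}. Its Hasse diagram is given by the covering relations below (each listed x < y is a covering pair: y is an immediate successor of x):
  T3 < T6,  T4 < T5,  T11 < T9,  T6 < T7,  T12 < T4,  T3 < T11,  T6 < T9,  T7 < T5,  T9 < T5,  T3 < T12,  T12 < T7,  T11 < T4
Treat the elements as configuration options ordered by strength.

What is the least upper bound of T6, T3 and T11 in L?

Common upper bounds of {T6, T3, T11}: T5, T9.
The least among these is T9.

T9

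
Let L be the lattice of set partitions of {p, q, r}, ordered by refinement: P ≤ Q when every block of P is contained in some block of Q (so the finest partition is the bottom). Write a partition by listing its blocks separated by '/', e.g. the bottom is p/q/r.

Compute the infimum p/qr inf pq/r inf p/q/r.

p/q/r

The meet (common refinement) of p/qr, pq/r, p/q/r intersects blocks pairwise, giving p/q/r.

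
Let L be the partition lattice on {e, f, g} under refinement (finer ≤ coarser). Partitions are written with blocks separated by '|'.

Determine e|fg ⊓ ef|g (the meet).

The meet (common refinement) of e|fg and ef|g intersects blocks pairwise, giving e|f|g.

e|f|g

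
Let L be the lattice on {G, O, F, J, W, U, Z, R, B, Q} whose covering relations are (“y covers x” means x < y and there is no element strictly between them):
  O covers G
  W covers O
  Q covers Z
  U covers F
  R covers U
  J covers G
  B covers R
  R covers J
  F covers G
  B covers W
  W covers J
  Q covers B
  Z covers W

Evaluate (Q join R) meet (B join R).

Q ∨ R = Q
B ∨ R = B
Q ∧ B = B

B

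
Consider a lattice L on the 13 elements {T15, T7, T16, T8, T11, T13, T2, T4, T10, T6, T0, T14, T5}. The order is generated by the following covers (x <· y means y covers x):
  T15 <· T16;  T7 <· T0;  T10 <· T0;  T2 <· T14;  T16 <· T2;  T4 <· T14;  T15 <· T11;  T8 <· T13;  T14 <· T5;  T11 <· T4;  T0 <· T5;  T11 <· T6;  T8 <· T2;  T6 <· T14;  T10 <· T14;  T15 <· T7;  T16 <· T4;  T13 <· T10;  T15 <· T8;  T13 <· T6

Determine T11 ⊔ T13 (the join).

T6

Common upper bounds of {T11, T13}: T14, T5, T6.
The least among these is T6.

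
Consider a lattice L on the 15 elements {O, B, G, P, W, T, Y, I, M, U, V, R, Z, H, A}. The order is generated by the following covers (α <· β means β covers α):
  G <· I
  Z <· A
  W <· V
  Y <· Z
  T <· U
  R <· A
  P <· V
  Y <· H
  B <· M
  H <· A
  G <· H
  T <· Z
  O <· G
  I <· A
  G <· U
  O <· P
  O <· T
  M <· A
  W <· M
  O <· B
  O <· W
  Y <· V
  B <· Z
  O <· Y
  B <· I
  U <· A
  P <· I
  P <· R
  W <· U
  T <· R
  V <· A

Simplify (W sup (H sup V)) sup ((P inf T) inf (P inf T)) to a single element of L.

H ∨ V = A
W ∨ A = A
P ∧ T = O
P ∧ T = O
O ∧ O = O
A ∨ O = A

A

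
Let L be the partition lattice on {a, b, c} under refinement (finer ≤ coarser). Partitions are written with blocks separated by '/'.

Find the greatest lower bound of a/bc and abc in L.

Common lower bounds of {a/bc, abc}: a/b/c, a/bc.
The greatest among these is a/bc.

a/bc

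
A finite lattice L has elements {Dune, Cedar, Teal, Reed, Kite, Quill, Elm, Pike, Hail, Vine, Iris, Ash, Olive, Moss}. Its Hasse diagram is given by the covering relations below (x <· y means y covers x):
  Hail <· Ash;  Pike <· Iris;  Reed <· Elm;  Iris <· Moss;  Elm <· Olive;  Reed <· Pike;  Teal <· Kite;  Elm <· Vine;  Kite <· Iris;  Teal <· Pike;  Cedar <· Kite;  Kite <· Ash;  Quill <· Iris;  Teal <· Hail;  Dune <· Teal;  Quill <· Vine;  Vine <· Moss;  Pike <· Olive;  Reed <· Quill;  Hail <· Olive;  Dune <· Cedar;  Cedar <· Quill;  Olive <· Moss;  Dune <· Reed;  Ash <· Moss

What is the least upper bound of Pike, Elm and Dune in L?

Olive

Common upper bounds of {Pike, Elm, Dune}: Moss, Olive.
The least among these is Olive.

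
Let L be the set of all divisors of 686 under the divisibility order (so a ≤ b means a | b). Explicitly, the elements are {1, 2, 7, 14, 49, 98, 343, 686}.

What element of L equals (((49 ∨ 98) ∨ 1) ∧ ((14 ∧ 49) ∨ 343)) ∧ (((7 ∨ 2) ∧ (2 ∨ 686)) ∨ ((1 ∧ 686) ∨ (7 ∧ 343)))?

49 ∨ 98 = 98
98 ∨ 1 = 98
14 ∧ 49 = 7
7 ∨ 343 = 343
98 ∧ 343 = 49
7 ∨ 2 = 14
2 ∨ 686 = 686
14 ∧ 686 = 14
1 ∧ 686 = 1
7 ∧ 343 = 7
1 ∨ 7 = 7
14 ∨ 7 = 14
49 ∧ 14 = 7

7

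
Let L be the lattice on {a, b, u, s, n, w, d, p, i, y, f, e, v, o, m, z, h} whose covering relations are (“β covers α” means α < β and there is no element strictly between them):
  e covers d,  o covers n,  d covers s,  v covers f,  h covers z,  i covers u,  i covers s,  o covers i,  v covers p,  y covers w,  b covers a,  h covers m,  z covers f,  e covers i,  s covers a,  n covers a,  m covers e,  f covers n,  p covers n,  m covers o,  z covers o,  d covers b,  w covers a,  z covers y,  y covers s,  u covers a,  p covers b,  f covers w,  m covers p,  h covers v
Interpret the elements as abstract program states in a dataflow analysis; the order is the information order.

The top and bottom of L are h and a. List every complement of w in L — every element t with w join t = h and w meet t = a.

Need t with w ∨ t = h and w ∧ t = a.
Checking each element gives: d, e, m.

d, e, m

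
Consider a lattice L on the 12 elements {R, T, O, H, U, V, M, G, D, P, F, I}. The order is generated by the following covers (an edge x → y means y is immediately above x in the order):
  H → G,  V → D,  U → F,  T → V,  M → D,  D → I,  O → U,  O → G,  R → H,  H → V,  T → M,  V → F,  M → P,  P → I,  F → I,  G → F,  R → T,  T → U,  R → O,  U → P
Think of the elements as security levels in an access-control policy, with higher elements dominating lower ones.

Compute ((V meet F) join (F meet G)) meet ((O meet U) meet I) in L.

O

V ∧ F = V
F ∧ G = G
V ∨ G = F
O ∧ U = O
O ∧ I = O
F ∧ O = O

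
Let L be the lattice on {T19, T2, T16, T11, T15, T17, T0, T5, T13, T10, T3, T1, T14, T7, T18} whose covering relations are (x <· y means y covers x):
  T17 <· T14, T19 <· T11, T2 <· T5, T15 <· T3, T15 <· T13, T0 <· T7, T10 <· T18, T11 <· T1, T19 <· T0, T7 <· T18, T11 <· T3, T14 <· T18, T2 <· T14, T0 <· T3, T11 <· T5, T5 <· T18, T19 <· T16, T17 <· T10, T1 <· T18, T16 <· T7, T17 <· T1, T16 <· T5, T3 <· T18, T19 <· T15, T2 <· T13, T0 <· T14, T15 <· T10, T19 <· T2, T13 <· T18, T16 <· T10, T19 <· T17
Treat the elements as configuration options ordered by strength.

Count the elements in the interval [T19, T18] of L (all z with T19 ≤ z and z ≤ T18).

The interval [T19, T18] = {T0, T1, T10, T11, T13, T14, T15, T16, T17, T18, T19, T2, T3, T5, T7}, which has 15 elements.

15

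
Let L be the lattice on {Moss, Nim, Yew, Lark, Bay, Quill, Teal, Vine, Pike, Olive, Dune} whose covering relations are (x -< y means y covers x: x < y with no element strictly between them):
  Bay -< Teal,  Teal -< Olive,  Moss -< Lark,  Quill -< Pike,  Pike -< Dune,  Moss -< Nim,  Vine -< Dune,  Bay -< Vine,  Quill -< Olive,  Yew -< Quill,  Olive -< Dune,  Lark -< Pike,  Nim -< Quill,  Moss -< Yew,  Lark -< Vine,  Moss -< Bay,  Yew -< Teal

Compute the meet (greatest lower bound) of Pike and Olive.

Common lower bounds of {Pike, Olive}: Moss, Nim, Quill, Yew.
The greatest among these is Quill.

Quill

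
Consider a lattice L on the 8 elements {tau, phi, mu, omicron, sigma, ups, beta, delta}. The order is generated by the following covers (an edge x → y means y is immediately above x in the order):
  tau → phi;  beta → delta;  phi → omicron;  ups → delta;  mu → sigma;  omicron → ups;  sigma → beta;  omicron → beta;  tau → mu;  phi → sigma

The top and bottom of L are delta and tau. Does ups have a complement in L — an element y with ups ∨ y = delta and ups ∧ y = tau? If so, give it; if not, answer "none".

Need y with ups ∨ y = delta and ups ∧ y = tau.
Checking each element gives: mu.

mu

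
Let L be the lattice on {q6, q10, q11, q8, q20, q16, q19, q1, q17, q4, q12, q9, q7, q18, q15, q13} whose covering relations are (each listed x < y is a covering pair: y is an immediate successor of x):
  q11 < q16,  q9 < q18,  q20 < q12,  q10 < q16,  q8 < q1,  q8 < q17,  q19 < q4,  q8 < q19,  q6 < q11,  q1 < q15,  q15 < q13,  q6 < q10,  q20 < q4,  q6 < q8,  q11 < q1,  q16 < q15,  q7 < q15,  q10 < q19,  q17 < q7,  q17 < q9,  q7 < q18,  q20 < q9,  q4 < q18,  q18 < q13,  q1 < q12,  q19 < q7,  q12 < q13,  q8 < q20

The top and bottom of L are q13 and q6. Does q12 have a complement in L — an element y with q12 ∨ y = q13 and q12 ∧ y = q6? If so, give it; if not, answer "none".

Need y with q12 ∨ y = q13 and q12 ∧ y = q6.
Checking each element gives: q10.

q10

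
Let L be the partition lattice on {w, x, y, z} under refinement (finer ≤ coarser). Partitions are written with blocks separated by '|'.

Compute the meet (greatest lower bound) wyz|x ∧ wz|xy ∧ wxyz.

The meet (common refinement) of wyz|x, wz|xy, wxyz intersects blocks pairwise, giving wz|x|y.

wz|x|y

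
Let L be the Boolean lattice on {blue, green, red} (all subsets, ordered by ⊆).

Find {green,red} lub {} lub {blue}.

{blue,green,red}

Under ⊆, join is union: {green,red} ∪ {} ∪ {blue} = {blue,green,red}.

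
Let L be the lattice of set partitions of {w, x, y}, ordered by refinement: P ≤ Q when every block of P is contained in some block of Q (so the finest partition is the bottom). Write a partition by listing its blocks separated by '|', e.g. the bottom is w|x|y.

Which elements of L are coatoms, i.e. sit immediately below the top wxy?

The coatoms are exactly the elements covered by wxy: wx|y, wy|x, w|xy.

wx|y, wy|x, w|xy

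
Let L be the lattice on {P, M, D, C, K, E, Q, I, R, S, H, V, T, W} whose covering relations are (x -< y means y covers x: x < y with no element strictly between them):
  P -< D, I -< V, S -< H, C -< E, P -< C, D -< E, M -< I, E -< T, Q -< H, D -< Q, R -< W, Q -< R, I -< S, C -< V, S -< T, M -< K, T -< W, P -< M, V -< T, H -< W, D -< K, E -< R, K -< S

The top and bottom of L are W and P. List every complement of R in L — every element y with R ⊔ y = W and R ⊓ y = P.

I, M

Need y with R ∨ y = W and R ∧ y = P.
Checking each element gives: I, M.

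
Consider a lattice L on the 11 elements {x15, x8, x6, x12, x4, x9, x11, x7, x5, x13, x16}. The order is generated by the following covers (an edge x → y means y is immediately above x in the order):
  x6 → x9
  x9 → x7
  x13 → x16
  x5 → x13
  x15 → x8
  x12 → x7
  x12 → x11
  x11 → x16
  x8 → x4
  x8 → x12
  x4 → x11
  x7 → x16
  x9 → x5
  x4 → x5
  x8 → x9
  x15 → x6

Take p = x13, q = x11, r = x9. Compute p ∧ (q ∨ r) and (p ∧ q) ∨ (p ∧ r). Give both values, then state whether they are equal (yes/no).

x13; x5; no

q ∨ r = x16, so p ∧ (q ∨ r) = x13 ∧ x16 = x13.
p ∧ q = x4 and p ∧ r = x9, so (p ∧ q) ∨ (p ∧ r) = x4 ∨ x9 = x5.
Equal: no.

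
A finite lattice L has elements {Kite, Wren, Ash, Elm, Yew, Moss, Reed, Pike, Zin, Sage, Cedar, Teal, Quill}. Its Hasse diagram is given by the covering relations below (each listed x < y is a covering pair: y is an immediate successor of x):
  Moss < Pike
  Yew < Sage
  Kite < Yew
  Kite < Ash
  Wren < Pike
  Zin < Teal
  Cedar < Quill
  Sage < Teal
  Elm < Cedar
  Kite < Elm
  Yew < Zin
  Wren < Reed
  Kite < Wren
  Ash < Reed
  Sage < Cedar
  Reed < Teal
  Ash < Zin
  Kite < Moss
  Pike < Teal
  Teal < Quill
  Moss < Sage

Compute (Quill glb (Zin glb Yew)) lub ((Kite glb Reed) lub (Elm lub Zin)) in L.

Quill

Zin ∧ Yew = Yew
Quill ∧ Yew = Yew
Kite ∧ Reed = Kite
Elm ∨ Zin = Quill
Kite ∨ Quill = Quill
Yew ∨ Quill = Quill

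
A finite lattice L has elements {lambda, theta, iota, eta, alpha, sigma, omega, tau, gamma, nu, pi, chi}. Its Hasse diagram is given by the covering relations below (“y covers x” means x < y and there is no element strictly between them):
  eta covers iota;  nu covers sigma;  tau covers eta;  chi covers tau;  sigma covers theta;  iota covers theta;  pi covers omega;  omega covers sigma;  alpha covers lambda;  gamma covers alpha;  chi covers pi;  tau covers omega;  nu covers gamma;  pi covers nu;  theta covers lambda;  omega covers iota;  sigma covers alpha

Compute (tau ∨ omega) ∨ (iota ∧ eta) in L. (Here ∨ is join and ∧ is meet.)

tau

tau ∨ omega = tau
iota ∧ eta = iota
tau ∨ iota = tau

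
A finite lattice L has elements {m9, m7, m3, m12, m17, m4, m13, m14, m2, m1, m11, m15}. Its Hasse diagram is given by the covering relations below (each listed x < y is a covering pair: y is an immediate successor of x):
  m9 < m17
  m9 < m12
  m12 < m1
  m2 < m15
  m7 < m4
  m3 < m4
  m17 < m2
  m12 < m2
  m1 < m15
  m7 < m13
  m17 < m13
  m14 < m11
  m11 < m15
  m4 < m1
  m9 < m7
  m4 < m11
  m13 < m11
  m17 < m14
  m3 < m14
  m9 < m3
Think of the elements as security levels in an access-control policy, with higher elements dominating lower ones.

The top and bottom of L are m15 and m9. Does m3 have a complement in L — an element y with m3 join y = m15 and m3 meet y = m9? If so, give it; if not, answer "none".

m2

Need y with m3 ∨ y = m15 and m3 ∧ y = m9.
Checking each element gives: m2.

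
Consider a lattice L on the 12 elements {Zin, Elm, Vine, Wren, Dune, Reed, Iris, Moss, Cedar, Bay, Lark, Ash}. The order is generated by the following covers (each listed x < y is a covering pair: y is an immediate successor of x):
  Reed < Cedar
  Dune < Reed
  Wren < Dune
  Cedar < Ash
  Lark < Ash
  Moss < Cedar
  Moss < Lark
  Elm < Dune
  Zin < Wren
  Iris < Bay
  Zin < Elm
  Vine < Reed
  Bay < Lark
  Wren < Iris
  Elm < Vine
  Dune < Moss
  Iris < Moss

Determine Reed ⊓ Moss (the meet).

Dune

Common lower bounds of {Reed, Moss}: Dune, Elm, Wren, Zin.
The greatest among these is Dune.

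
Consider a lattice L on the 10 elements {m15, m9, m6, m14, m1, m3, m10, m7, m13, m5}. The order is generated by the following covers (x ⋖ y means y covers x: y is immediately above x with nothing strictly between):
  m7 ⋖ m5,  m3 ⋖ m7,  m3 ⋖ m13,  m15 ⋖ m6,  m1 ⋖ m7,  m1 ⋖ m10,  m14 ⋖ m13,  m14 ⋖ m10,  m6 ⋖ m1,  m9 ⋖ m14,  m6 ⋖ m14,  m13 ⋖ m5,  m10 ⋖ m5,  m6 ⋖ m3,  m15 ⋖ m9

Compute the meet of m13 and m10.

Common lower bounds of {m13, m10}: m14, m15, m6, m9.
The greatest among these is m14.

m14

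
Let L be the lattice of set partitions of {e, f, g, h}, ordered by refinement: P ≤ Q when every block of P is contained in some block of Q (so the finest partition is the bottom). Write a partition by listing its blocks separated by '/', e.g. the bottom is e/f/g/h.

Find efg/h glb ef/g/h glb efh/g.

ef/g/h

Common lower bounds of {efg/h, ef/g/h, efh/g}: e/f/g/h, ef/g/h.
The greatest among these is ef/g/h.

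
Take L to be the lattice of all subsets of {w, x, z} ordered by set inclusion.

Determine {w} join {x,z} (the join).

Under ⊆, join is union: {w} ∪ {x,z} = {w,x,z}.

{w,x,z}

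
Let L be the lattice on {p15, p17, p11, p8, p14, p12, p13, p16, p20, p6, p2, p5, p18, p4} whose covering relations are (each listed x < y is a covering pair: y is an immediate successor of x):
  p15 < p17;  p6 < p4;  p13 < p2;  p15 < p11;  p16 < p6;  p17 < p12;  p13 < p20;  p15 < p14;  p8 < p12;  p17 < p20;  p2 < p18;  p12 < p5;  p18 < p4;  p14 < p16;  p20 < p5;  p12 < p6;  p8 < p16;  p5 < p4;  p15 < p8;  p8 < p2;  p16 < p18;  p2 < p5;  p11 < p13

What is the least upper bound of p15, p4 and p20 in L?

Common upper bounds of {p15, p4, p20}: p4.
The least among these is p4.

p4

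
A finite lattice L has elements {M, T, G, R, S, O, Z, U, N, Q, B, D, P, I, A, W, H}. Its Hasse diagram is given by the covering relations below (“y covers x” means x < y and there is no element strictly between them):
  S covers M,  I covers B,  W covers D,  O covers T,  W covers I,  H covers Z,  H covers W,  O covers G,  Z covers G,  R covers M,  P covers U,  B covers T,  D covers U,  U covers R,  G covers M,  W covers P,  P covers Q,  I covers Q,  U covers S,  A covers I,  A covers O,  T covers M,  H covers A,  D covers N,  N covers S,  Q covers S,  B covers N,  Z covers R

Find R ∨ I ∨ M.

Common upper bounds of {R, I, M}: H, W.
The least among these is W.

W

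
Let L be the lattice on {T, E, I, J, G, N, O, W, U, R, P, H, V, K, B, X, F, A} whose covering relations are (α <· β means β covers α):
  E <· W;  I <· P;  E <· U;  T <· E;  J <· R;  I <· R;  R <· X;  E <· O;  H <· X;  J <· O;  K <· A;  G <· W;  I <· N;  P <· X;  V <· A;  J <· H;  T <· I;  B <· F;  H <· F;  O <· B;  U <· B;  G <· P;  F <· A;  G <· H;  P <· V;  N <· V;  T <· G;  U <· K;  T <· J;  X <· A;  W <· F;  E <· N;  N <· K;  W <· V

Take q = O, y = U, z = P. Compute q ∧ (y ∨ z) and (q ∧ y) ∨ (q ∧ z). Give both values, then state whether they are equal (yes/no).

O; E; no

y ∨ z = A, so q ∧ (y ∨ z) = O ∧ A = O.
q ∧ y = E and q ∧ z = T, so (q ∧ y) ∨ (q ∧ z) = E ∨ T = E.
Equal: no.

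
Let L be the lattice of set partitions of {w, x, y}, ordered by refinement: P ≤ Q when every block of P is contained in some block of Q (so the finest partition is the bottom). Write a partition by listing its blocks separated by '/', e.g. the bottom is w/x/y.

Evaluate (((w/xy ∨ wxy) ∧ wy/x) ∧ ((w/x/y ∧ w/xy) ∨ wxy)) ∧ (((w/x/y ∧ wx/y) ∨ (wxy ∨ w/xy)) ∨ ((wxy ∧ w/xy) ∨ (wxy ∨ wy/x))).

w/xy ∨ wxy = wxy
wxy ∧ wy/x = wy/x
w/x/y ∧ w/xy = w/x/y
w/x/y ∨ wxy = wxy
wy/x ∧ wxy = wy/x
w/x/y ∧ wx/y = w/x/y
wxy ∨ w/xy = wxy
w/x/y ∨ wxy = wxy
wxy ∧ w/xy = w/xy
wxy ∨ wy/x = wxy
w/xy ∨ wxy = wxy
wxy ∨ wxy = wxy
wy/x ∧ wxy = wy/x

wy/x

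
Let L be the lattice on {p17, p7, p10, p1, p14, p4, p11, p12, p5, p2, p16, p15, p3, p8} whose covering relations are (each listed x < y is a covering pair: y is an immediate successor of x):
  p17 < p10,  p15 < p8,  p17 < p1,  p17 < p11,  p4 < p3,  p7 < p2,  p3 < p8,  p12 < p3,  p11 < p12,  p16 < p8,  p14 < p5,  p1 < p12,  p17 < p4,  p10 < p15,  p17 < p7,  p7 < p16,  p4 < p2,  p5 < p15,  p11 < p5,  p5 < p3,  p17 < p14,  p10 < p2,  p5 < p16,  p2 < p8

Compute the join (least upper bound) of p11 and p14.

p5

Common upper bounds of {p11, p14}: p15, p16, p3, p5, p8.
The least among these is p5.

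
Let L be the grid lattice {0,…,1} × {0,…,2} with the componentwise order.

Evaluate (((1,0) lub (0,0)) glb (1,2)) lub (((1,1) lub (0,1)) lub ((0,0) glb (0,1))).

(1,0) ∨ (0,0) = (1,0)
(1,0) ∧ (1,2) = (1,0)
(1,1) ∨ (0,1) = (1,1)
(0,0) ∧ (0,1) = (0,0)
(1,1) ∨ (0,0) = (1,1)
(1,0) ∨ (1,1) = (1,1)

(1,1)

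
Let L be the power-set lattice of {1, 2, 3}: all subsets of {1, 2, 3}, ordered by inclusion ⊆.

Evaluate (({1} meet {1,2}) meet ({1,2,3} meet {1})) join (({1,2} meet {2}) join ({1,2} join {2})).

{1} ∧ {1,2} = {1}
{1,2,3} ∧ {1} = {1}
{1} ∧ {1} = {1}
{1,2} ∧ {2} = {2}
{1,2} ∨ {2} = {1,2}
{2} ∨ {1,2} = {1,2}
{1} ∨ {1,2} = {1,2}

{1,2}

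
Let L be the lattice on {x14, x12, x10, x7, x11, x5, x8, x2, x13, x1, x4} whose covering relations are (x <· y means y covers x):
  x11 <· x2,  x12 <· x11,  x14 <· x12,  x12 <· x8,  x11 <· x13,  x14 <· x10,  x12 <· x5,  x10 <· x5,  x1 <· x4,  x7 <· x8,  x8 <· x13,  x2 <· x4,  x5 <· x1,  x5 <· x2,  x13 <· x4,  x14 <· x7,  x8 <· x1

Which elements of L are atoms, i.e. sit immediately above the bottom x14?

x10, x12, x7

The atoms are exactly the elements that cover x14: x10, x12, x7.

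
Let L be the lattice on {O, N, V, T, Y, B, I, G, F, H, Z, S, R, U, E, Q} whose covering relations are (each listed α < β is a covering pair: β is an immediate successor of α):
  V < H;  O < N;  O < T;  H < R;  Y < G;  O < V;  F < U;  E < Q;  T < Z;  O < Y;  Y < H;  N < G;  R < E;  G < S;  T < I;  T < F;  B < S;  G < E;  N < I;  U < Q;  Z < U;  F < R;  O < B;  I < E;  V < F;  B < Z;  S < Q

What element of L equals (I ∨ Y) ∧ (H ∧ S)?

I ∨ Y = E
H ∧ S = Y
E ∧ Y = Y

Y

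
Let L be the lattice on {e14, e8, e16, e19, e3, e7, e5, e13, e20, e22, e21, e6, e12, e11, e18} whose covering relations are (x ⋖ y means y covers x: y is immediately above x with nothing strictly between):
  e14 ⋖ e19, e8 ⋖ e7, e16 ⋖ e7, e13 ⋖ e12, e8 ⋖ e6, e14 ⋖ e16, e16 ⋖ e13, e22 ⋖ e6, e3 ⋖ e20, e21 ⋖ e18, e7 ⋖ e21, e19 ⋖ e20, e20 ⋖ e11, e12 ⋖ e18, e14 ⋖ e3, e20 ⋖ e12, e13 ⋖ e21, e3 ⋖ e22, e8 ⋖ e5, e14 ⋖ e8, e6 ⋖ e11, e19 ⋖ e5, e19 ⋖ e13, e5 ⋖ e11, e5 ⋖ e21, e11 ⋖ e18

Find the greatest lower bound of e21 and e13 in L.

Common lower bounds of {e21, e13}: e13, e14, e16, e19.
The greatest among these is e13.

e13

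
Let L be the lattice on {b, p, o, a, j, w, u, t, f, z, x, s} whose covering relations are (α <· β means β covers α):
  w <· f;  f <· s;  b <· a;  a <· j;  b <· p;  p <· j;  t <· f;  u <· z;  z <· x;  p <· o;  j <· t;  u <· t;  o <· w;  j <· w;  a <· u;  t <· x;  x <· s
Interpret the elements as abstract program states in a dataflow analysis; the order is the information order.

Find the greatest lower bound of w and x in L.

Common lower bounds of {w, x}: a, b, j, p.
The greatest among these is j.

j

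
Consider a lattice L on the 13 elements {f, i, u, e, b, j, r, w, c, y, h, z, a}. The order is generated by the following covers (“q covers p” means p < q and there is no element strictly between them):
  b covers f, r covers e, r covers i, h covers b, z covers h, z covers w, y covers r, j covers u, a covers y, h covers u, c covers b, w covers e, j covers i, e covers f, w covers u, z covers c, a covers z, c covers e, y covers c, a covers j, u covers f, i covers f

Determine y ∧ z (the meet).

c

Common lower bounds of {y, z}: b, c, e, f.
The greatest among these is c.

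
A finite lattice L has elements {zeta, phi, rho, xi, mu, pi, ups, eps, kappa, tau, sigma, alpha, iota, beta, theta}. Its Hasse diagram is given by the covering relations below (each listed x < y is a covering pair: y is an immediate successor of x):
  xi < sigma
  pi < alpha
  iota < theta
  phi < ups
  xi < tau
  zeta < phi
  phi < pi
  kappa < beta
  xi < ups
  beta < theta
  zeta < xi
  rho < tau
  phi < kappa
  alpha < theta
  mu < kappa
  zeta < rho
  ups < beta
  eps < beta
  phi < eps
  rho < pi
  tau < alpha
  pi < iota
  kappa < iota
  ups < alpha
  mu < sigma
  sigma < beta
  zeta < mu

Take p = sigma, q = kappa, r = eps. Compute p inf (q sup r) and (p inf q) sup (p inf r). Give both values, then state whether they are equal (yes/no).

sigma; mu; no

q sup r = beta, so p inf (q sup r) = sigma inf beta = sigma.
p inf q = mu and p inf r = zeta, so (p inf q) sup (p inf r) = mu sup zeta = mu.
Equal: no.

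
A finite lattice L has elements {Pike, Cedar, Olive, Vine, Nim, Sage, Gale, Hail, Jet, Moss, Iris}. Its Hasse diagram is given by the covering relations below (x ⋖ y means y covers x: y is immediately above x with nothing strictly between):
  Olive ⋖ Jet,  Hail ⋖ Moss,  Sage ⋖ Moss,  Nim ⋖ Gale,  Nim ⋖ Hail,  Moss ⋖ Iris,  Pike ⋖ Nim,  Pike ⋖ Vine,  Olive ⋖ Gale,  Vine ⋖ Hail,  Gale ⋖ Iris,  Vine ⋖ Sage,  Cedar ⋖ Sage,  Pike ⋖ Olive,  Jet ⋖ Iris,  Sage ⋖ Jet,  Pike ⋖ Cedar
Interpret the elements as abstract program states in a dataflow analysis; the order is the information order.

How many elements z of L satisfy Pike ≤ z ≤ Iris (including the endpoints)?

11

The interval [Pike, Iris] = {Cedar, Gale, Hail, Iris, Jet, Moss, Nim, Olive, Pike, Sage, Vine}, which has 11 elements.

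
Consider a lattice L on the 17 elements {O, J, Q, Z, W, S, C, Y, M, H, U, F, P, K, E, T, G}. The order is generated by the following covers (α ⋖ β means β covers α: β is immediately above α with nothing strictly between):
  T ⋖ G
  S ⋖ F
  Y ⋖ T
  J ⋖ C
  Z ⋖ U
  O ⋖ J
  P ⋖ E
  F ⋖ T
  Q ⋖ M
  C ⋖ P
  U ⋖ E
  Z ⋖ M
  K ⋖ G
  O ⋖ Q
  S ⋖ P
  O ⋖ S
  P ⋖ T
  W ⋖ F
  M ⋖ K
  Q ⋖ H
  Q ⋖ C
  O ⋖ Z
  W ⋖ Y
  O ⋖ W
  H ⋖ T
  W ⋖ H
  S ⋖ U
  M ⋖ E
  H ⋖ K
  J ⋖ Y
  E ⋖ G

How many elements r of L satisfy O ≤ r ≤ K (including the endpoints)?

7

The interval [O, K] = {H, K, M, O, Q, W, Z}, which has 7 elements.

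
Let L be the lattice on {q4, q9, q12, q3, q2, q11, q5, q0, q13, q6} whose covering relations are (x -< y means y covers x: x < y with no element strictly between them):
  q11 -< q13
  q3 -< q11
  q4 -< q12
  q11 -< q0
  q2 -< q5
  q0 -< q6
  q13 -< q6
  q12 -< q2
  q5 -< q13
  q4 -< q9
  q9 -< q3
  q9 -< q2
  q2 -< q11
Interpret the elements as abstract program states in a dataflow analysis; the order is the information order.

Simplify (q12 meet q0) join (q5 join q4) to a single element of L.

q12 ∧ q0 = q12
q5 ∨ q4 = q5
q12 ∨ q5 = q5

q5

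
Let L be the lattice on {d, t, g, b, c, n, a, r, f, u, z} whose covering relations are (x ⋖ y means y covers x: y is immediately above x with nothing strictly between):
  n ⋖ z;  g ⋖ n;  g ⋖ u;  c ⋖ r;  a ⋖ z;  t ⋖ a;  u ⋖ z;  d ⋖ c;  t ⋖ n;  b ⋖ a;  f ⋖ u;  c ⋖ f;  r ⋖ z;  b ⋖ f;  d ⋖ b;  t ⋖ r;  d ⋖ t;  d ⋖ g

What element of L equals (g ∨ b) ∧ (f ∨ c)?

g ∨ b = u
f ∨ c = f
u ∧ f = f

f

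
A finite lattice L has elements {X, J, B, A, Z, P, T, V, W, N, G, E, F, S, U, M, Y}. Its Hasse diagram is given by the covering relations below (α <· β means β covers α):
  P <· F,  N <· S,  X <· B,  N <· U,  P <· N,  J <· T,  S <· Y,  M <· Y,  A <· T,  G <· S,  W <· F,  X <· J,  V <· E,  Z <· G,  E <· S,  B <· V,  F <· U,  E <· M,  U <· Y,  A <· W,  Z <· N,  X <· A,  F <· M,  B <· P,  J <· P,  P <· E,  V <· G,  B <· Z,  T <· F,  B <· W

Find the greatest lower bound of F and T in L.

Common lower bounds of {F, T}: A, J, T, X.
The greatest among these is T.

T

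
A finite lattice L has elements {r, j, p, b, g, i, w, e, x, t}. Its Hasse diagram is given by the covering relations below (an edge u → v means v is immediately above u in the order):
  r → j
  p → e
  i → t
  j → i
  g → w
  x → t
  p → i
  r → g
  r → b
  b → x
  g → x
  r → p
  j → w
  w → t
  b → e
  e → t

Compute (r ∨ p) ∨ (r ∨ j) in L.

i

r ∨ p = p
r ∨ j = j
p ∨ j = i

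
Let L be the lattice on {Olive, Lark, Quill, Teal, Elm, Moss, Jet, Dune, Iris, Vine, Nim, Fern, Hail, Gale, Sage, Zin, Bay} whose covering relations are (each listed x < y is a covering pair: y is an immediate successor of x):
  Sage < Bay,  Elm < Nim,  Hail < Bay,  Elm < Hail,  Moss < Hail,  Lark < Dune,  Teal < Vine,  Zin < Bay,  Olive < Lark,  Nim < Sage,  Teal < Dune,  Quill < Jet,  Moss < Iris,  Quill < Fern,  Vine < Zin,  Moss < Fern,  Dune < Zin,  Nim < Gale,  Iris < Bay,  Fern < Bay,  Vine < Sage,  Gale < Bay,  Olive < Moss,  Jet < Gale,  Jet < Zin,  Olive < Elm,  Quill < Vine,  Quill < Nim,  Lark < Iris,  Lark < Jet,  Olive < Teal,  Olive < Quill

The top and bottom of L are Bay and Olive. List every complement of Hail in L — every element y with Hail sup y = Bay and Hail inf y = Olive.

Need y with Hail ∨ y = Bay and Hail ∧ y = Olive.
Checking each element gives: Dune, Jet, Lark, Quill, Teal, Vine, Zin.

Dune, Jet, Lark, Quill, Teal, Vine, Zin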